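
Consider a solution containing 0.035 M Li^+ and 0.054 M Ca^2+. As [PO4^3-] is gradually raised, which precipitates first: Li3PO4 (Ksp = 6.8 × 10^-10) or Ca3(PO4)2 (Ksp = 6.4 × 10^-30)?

Ca3(PO4)2

Each salt begins to precipitate when Q = Ksp, i.e. when [PO4^3-] reaches its threshold.
For Li3PO4: 6.8 × 10^-10 = (0.035)^3 × [PO4^3-]  ⇒  [PO4^3-] = 1.6 x 10^-5 M.
For Ca3(PO4)2: 6.4 × 10^-30 = (0.054)^3 × [PO4^3-]^2  ⇒  [PO4^3-] = 2.0 × 10^-13 M.
The salt with the lower threshold [PO4^3-] precipitates first: Ca3(PO4)2.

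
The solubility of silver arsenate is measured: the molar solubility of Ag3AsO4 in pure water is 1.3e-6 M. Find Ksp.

7.7 × 10^-23

Ag3AsO4(s) ⇌ 3 Ag^+(aq) + AsO4^3-(aq)
For each mole of Ag3AsO4 that dissolves: [Ag^+] = 3s, [AsO4^3-] = s.
Ksp = [Ag^+]^3[AsO4^3-]
Substituting: Ksp = (3s)^3s = 27s^4
With s = 1.3 × 10^-6: Ksp = 7.7 x 10^-23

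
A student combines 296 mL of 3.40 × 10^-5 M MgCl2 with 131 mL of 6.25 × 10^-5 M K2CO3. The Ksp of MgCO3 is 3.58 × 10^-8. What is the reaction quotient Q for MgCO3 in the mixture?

Total volume = 296 + 131 = 427 mL.
[Mg^2+] = 3.40 x 10^-5 × (296/427) = 2.357 × 10^-5 M
[CO3^2-] = 6.25 × 10^-5 × (131/427) = 1.917 × 10^-5 M
MgCO3(s) ⇌ Mg^2+ + CO3^2-, so Q = [Mg^2+][CO3^2-]
Q = (2.357 × 10^-5)(1.917 × 10^-5) = 4.52 × 10^-10
Q < Ksp, so no precipitate of MgCO3 forms.

Q ≈ 4.52 x 10^-10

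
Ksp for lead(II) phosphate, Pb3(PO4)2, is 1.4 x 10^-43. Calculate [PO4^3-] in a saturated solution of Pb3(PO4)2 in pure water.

Pb3(PO4)2(s) ⇌ 3 Pb^2+(aq) + 2 PO4^3-(aq)
Ksp = [Pb^2+]^3[PO4^3-]^2
With molar solubility s: [Pb^2+] = 3s, [PO4^3-] = 2s.
So Ksp = (3s)^3 × (2s)^2 = 108s^5
s^5 = 1.4 x 10^-43 / 108, so s = 1.05 × 10^-9 M
[PO4^3-] = 2s = 2.1 x 10^-9 M

[PO4^3-] ≈ 2.1e-9 M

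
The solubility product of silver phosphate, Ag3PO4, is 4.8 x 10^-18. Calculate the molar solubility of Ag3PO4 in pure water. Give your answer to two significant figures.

Ag3PO4(s) <=> 3 Ag^+(aq) + PO4^3-(aq)
Ksp = [Ag^+]^3[PO4^3-]
With molar solubility s: [Ag^+] = 3s, [PO4^3-] = s.
So Ksp = (3s)^3 × s = 27s^4
Solving, s = (4.8 x 10^-18/27)^(1/4) = 2.1 × 10^-5 M

s = 2.1 × 10^-5 M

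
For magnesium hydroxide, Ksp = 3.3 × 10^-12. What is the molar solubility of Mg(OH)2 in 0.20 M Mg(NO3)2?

s = 2.0 × 10^-6 M

Mg(OH)2(s) ⇌ Mg^2+ + 2 OH^-
Ksp = [Mg^2+][OH^-]^2
Let s be the molar solubility in this solution. [Mg^2+] = 0.20 + s ≈ 0.20, [OH^-] = 2s (common-ion effect: Mg^2+ is already 0.20 M).
Ksp ≈ 0.20 × (2s)^2
s = 2.0 x 10^-6 M
Check: s = 2.0 × 10^-6 ≪ 0.20, so the approximation is valid.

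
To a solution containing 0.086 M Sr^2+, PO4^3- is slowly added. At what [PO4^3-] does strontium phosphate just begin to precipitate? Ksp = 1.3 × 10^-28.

4.5e-13 M

Sr3(PO4)2(s) <=> 3 Sr^2+ + 2 PO4^3-
Ksp = [Sr^2+]^3[PO4^3-]^2
Precipitation begins when Q = Ksp. With [Sr^2+] = 0.086 M:
1.3 × 10^-28 = (0.086)^3 × [PO4^3-]^2
[PO4^3-] = (1.3 × 10^-28 / 6.36 x 10^-4)^(1/2) = 4.5 × 10^-13 M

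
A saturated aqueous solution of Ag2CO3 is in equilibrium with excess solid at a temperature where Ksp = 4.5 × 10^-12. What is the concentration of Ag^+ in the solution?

Ag2CO3(s) ⇌ 2 Ag^+(aq) + CO3^2-(aq)
Ksp = [Ag^+]^2[CO3^2-]
With molar solubility s: [Ag^+] = 2s, [CO3^2-] = s.
Substituting: Ksp = (2s)^2s = 4s^3
s^3 = 4.5 × 10^-12 / 4, so s = 1.04 × 10^-4 M
[Ag^+] = 2s = 2.1 × 10^-4 M

2.1 x 10^-4 M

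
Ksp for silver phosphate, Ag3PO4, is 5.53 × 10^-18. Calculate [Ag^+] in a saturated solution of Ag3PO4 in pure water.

6.38e-5 M

Ag3PO4(s) <=> 3 Ag^+ + PO4^3-
Ksp = [Ag^+]^3[PO4^3-]
With molar solubility s: [Ag^+] = 3s, [PO4^3-] = s.
Ksp = (3s)^3s = 27s^4
Solving, s = (5.53 × 10^-18/27)^(1/4) = 2.127 × 10^-5 M
[Ag^+] = 3s = 6.38 × 10^-5 M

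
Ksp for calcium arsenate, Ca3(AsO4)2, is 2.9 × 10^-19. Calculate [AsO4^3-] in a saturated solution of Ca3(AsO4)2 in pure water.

1.5e-4 M

Ca3(AsO4)2(s) <=> 3 Ca^2+(aq) + 2 AsO4^3-(aq)
Ksp = [Ca^2+]^3[AsO4^3-]^2
If s mol/L of Ca3(AsO4)2 dissolves, [Ca^2+] = 3s and [AsO4^3-] = 2s.
Substituting: Ksp = (3s)^3(2s)^2 = 108s^5
s = (2.9 × 10^-19 / 108)^(1/5) = 7.69 x 10^-5 M
[AsO4^3-] = 2s = 1.5 x 10^-4 M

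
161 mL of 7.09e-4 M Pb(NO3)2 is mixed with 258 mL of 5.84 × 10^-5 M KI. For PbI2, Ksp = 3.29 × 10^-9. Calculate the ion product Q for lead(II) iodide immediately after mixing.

3.52 × 10^-13

Total volume = 161 + 258 = 419 mL.
[Pb^2+] = 7.09 x 10^-4 × (161/419) = 2.724 x 10^-4 M
[I^-] = 5.84 × 10^-5 × (258/419) = 3.596 x 10^-5 M
PbI2(s) ⇌ Pb^2+(aq) + 2 I^-(aq), so Q = [Pb^2+][I^-]^2
Q = (2.724 x 10^-4)(3.596 x 10^-5)^2 = 3.52 × 10^-13
Q < Ksp, so no precipitate of PbI2 forms.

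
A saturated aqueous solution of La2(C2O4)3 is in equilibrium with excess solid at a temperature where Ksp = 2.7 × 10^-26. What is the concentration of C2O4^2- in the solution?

La2(C2O4)3(s) ⇌ 2 La^3+ + 3 C2O4^2-
Ksp = [La^3+]^2[C2O4^2-]^3
With molar solubility s: [La^3+] = 2s, [C2O4^2-] = 3s.
Ksp = (2s)^2(3s)^3 = 108s^5
s = (2.7 × 10^-26 / 108)^(1/5) = 3.02 × 10^-6 M
[C2O4^2-] = 3s = 9.1 x 10^-6 M

[C2O4^2-] = 9.1 × 10^-6 M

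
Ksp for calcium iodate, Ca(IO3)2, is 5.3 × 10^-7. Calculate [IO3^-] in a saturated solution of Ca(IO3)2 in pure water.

Ca(IO3)2(s) <=> Ca^2+(aq) + 2 IO3^-(aq)
Ksp = [Ca^2+][IO3^-]^2
With molar solubility s: [Ca^2+] = s, [IO3^-] = 2s.
So Ksp = s × (2s)^2 = 4s^3
Solving, s = (5.3 × 10^-7/4)^(1/3) = 5.10 x 10^-3 M
[IO3^-] = 2s = 1.0 × 10^-2 M

[IO3^-] ≈ 0.010 M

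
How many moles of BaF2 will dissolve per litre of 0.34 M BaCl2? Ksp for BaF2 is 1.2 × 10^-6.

s ≈ 9.4e-4 M

BaF2(s) ⇌ Ba^2+ + 2 F^-
Ksp = [Ba^2+][F^-]^2
Let s = moles of BaF2 that dissolve per litre. [Ba^2+] = 0.34 + s ≈ 0.34, [F^-] = 2s (Ksp is small, so little additional dissolves).
Ksp ≈ 0.34 × (2s)^2
s = 9.4 × 10^-4 M
Check: s = 9.4 x 10^-4 ≪ 0.34, so the approximation is valid.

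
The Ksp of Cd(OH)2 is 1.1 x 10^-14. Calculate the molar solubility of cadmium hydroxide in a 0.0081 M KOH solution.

1.7e-10 M

Cd(OH)2(s) <=> Cd^2+(aq) + 2 OH^-(aq)
Ksp = [Cd^2+][OH^-]^2
If s mol/L dissolves here, [Cd^2+] = s, [OH^-] = 0.0081 + 2s ≈ 0.0081 (common-ion effect: OH^- is already 0.0081 M).
Ksp ≈ s × (0.0081)^2
s = 1.7 × 10^-10 M
Check: 2s = 3.4 × 10^-10 ≪ 0.0081, so the approximation is valid.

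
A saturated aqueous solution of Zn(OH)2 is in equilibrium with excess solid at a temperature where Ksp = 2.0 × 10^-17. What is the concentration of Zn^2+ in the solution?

1.7 × 10^-6 M

Zn(OH)2(s) ⇌ Zn^2+ + 2 OH^-
Ksp = [Zn^2+][OH^-]^2
Let s = molar solubility. Then [Zn^2+] = s and [OH^-] = 2s.
Substituting: Ksp = s(2s)^2 = 4s^3
s = (2.0 × 10^-17 / 4)^(1/3) = 1.71 x 10^-6 M
[Zn^2+] = s = 1.7 x 10^-6 M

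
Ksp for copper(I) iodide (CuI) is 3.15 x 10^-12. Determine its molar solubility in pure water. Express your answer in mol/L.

CuI(s) <=> Cu^+ + I^-
Ksp = [Cu^+][I^-]
If s mol/L of CuI dissolves, [Cu^+] = s and [I^-] = s.
Ksp = s^2
s = (3.15 x 10^-12)^(1/2) = 1.77 x 10^-6 M

s ≈ 1.77e-6 M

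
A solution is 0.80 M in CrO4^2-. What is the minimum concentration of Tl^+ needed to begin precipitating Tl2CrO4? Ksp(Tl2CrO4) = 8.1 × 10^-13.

[Tl^+] = 1.0 × 10^-6 M

Tl2CrO4(s) ⇌ 2 Tl^+ + CrO4^2-
Ksp = [Tl^+]^2[CrO4^2-]
Precipitation begins when Q = Ksp. With [CrO4^2-] = 0.80 M:
8.1 × 10^-13 = (0.80) × [Tl^+]^2
[Tl^+] = (8.1 × 10^-13 / 8.0 × 10^-1)^(1/2) = 1.0 × 10^-6 M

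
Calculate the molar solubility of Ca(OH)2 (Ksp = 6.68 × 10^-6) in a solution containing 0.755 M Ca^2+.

Ca(OH)2(s) ⇌ Ca^2+(aq) + 2 OH^-(aq)
Ksp = [Ca^2+][OH^-]^2
Let s be the molar solubility in this solution. [Ca^2+] = 0.755 + s ≈ 0.755, [OH^-] = 2s (common-ion effect: Ca^2+ is already 0.755 M).
Ksp ≈ 0.755 × (2s)^2
s = 1.49 × 10^-3 M
Check: s = 1.5 × 10^-3 ≪ 0.755, so the approximation is valid.

s = 1.49 × 10^-3 M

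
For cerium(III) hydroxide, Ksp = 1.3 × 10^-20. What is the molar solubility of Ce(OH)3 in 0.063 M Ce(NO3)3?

s = 2.0e-7 M

Ce(OH)3(s) ⇌ Ce^3+ + 3 OH^-
Ksp = [Ce^3+][OH^-]^3
Let s = moles of Ce(OH)3 that dissolve per litre. [Ce^3+] = 0.063 + s ≈ 0.063, [OH^-] = 3s (Ksp is small, so little additional dissolves).
Ksp ≈ 0.063 × (3s)^3
s = 2.0 × 10^-7 M
Check: s = 2.0 x 10^-7 ≪ 0.063, so the approximation is valid.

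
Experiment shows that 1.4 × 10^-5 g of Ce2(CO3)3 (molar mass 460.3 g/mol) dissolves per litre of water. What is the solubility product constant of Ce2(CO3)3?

2.8e-36

Molar solubility s = (1.4 × 10^-5 g/L) / (460.3 g/mol) = 3.04 × 10^-8 M.
Ce2(CO3)3(s) ⇌ 2 Ce^3+(aq) + 3 CO3^2-(aq)
With molar solubility s: [Ce^3+] = 2s, [CO3^2-] = 3s.
Ksp = [Ce^3+]^2[CO3^2-]^3
Substituting: Ksp = (2s)^2(3s)^3 = 108s^5
Ksp = 108 × (3.04 × 10^-8)^5 = 2.8 × 10^-36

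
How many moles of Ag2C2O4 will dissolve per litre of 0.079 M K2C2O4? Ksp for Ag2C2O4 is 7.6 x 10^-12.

s = 4.9e-6 M

Ag2C2O4(s) ⇌ 2 Ag^+ + C2O4^2-
Ksp = [Ag^+]^2[C2O4^2-]
Let s = moles of Ag2C2O4 that dissolve per litre. [Ag^+] = 2s, [C2O4^2-] = 0.079 + s ≈ 0.079 (Ksp is small, so little additional dissolves).
Ksp ≈ (2s)^2 × 0.079
s = 4.9 × 10^-6 M
Check: s = 4.9 × 10^-6 ≪ 0.079, so the approximation is valid.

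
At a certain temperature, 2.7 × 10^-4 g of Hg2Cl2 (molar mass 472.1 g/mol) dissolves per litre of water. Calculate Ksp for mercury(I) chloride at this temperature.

7.5e-19

Molar solubility s = (2.7 x 10^-4 g/L) / (472.1 g/mol) = 5.72 × 10^-7 M.
Hg2Cl2(s) ⇌ Hg2^2+(aq) + 2 Cl^-(aq)
For each mole of Hg2Cl2 that dissolves: [Hg2^2+] = s, [Cl^-] = 2s.
Ksp = [Hg2^2+][Cl^-]^2
So Ksp = s × (2s)^2 = 4s^3
Ksp = 4 × (5.72 x 10^-7)^3 = 7.5 x 10^-19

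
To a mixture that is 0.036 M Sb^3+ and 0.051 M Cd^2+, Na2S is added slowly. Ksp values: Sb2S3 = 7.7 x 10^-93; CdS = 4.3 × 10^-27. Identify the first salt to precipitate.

Sb2S3

Each salt begins to precipitate when Q = Ksp, i.e. when [S^2-] reaches its threshold.
For Sb2S3: 7.7 x 10^-93 = (0.036)^2 × [S^2-]^3  ⇒  [S^2-] = 1.8 × 10^-30 M.
For CdS: 4.3 × 10^-27 = 0.051 × [S^2-]  ⇒  [S^2-] = 8.4 × 10^-26 M.
The salt with the lower threshold [S^2-] precipitates first: Sb2S3.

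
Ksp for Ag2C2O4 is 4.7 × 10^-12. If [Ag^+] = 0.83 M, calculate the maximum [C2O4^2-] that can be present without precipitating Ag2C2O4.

Ag2C2O4(s) ⇌ 2 Ag^+(aq) + C2O4^2-(aq)
Ksp = [Ag^+]^2[C2O4^2-]
Precipitation begins when Q = Ksp. With [Ag^+] = 0.83 M:
4.7 × 10^-12 = (0.83)^2 × [C2O4^2-]
[C2O4^2-] = (4.7 × 10^-12 / 6.89 × 10^-1) = 6.8 × 10^-12 M

[C2O4^2-] = 6.8 × 10^-12 M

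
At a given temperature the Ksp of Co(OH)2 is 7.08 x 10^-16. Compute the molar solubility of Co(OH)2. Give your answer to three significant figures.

Co(OH)2(s) ⇌ Co^2+ + 2 OH^-
Ksp = [Co^2+][OH^-]^2
With molar solubility s: [Co^2+] = s, [OH^-] = 2s.
Substituting: Ksp = s(2s)^2 = 4s^3
s = (7.08 x 10^-16 / 4)^(1/3) = 5.61 × 10^-6 M

s ≈ 5.61 × 10^-6 M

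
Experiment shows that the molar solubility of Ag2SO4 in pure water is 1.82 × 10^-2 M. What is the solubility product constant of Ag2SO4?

2.41 × 10^-5

Ag2SO4(s) <=> 2 Ag^+ + SO4^2-
If s mol/L of Ag2SO4 dissolves, [Ag^+] = 2s and [SO4^2-] = s.
Ksp = [Ag^+]^2[SO4^2-]
So Ksp = (2s)^2 × s = 4s^3
With s = 1.82 × 10^-2: Ksp = 2.41 × 10^-5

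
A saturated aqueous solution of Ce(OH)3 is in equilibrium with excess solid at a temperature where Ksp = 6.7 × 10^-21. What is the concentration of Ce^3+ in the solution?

Ce(OH)3(s) ⇌ Ce^3+(aq) + 3 OH^-(aq)
Ksp = [Ce^3+][OH^-]^3
With molar solubility s: [Ce^3+] = s, [OH^-] = 3s.
So Ksp = s × (3s)^3 = 27s^4
s^4 = 6.7 × 10^-21 / 27, so s = 3.97 × 10^-6 M
[Ce^3+] = s = 4.0 × 10^-6 M

[Ce^3+] = 4.0 × 10^-6 M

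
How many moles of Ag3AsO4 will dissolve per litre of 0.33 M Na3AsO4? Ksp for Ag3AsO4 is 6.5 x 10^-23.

1.9e-8 M

Ag3AsO4(s) ⇌ 3 Ag^+(aq) + AsO4^3-(aq)
Ksp = [Ag^+]^3[AsO4^3-]
Let s = moles of Ag3AsO4 that dissolve per litre. [Ag^+] = 3s, [AsO4^3-] = 0.33 + s ≈ 0.33 (Ksp is small, so little additional dissolves).
Ksp ≈ (3s)^3 × 0.33
s = 1.9 x 10^-8 M
Check: s = 1.9 × 10^-8 ≪ 0.33, so the approximation is valid.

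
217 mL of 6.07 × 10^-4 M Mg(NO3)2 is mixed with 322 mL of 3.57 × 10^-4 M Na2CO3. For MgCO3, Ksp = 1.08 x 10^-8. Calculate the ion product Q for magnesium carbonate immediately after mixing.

Q = 5.21 × 10^-8

Total volume = 217 + 322 = 539 mL.
[Mg^2+] = 6.07 x 10^-4 × (217/539) = 2.444 × 10^-4 M
[CO3^2-] = 3.57 x 10^-4 × (322/539) = 2.133 × 10^-4 M
MgCO3(s) ⇌ Mg^2+(aq) + CO3^2-(aq), so Q = [Mg^2+][CO3^2-]
Q = (2.444 × 10^-4)(2.133 × 10^-4) = 5.21 × 10^-8
Q > Ksp, so MgCO3 will precipitate.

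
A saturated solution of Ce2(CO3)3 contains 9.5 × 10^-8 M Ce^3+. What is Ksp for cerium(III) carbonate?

Ksp = 2.6 × 10^-35

Ce2(CO3)3(s) ⇌ 2 Ce^3+(aq) + 3 CO3^2-(aq)
Stoichiometry gives [CO3^2-] = (3/2)[Ce^3+] = 1.43 × 10^-7 M.
Ksp = [Ce^3+]^2[CO3^2-]^3
Ksp = (9.5 x 10^-8)^2 × (1.43 x 10^-7)^3 = 2.6 x 10^-35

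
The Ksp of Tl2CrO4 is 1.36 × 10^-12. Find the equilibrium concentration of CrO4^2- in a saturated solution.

[CrO4^2-] ≈ 6.98 × 10^-5 M

Tl2CrO4(s) ⇌ 2 Tl^+ + CrO4^2-
Ksp = [Tl^+]^2[CrO4^2-]
For each mole of Tl2CrO4 that dissolves: [Tl^+] = 2s, [CrO4^2-] = s.
Substituting: Ksp = (2s)^2s = 4s^3
s^3 = 1.36 × 10^-12 / 4, so s = 6.980 × 10^-5 M
[CrO4^2-] = s = 6.98 × 10^-5 M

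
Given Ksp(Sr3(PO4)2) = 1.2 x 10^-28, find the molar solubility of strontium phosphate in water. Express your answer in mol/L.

Sr3(PO4)2(s) ⇌ 3 Sr^2+(aq) + 2 PO4^3-(aq)
Ksp = [Sr^2+]^3[PO4^3-]^2
With molar solubility s: [Sr^2+] = 3s, [PO4^3-] = 2s.
Substituting: Ksp = (3s)^3(2s)^2 = 108s^5
s = (1.2 x 10^-28 / 108)^(1/5) = 1.0 × 10^-6 M

s ≈ 1.0 × 10^-6 M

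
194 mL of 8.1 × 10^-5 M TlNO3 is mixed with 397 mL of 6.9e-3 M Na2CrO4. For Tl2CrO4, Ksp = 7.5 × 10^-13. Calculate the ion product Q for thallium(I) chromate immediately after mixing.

Total volume = 194 + 397 = 591 mL.
[Tl^+] = 8.1 × 10^-5 × (194/591) = 2.66 x 10^-5 M
[CrO4^2-] = 6.9 × 10^-3 × (397/591) = 4.64 × 10^-3 M
Tl2CrO4(s) ⇌ 2 Tl^+(aq) + CrO4^2-(aq), so Q = [Tl^+]^2[CrO4^2-]
Q = (2.66 × 10^-5)^2(4.64 x 10^-3) = 3.3 x 10^-12
Q > Ksp, so Tl2CrO4 will precipitate.

Q = 3.3 × 10^-12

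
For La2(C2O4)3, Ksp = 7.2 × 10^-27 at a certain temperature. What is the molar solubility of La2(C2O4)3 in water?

s ≈ 2.3 × 10^-6 M

La2(C2O4)3(s) ⇌ 2 La^3+(aq) + 3 C2O4^2-(aq)
Ksp = [La^3+]^2[C2O4^2-]^3
With molar solubility s: [La^3+] = 2s, [C2O4^2-] = 3s.
Ksp = (2s)^2(3s)^3 = 108s^5
s = (7.2 × 10^-27 / 108)^(1/5) = 2.3 × 10^-6 M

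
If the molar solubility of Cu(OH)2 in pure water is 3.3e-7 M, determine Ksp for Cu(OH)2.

Ksp ≈ 1.4 × 10^-19

Cu(OH)2(s) ⇌ Cu^2+(aq) + 2 OH^-(aq)
Let s = molar solubility. Then [Cu^2+] = s and [OH^-] = 2s.
Ksp = [Cu^2+][OH^-]^2
Ksp = s(2s)^2 = 4s^3
Ksp = 4 × (3.3 × 10^-7)^3 = 1.4 x 10^-19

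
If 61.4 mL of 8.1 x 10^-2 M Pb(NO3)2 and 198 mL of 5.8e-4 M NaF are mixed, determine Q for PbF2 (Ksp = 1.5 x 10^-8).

Total volume = 61.4 + 198 = 259.4 mL.
[Pb^2+] = 8.1 × 10^-2 × (61.4/259.4) = 1.92 × 10^-2 M
[F^-] = 5.8 × 10^-4 × (198/259.4) = 4.43 × 10^-4 M
PbF2(s) <=> Pb^2+ + 2 F^-, so Q = [Pb^2+][F^-]^2
Q = (1.92 × 10^-2)(4.43 × 10^-4)^2 = 3.8 x 10^-9
Q < Ksp, so no precipitate of PbF2 forms.

Q = 3.8 × 10^-9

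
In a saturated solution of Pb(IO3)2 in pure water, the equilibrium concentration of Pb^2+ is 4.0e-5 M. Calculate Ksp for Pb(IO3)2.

Ksp ≈ 2.6 x 10^-13

Pb(IO3)2(s) ⇌ Pb^2+(aq) + 2 IO3^-(aq)
Stoichiometry gives [IO3^-] = (2/1)[Pb^2+] = 8.00 × 10^-5 M.
Ksp = [Pb^2+][IO3^-]^2
Ksp = 4.0 × 10^-5 × (8.00 × 10^-5)^2 = 2.6 x 10^-13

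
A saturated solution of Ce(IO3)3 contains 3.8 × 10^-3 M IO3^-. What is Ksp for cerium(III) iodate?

7.0 × 10^-11

Ce(IO3)3(s) ⇌ Ce^3+(aq) + 3 IO3^-(aq)
Stoichiometry gives [Ce^3+] = (1/3)[IO3^-] = 1.27 x 10^-3 M.
Ksp = [Ce^3+][IO3^-]^3
Ksp = 1.27 × 10^-3 × (3.8 × 10^-3)^3 = 7.0 x 10^-11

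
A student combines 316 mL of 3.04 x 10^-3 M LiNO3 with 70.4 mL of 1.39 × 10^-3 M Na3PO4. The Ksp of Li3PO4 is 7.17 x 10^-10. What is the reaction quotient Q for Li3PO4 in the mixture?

Total volume = 316 + 70.4 = 386.4 mL.
[Li^+] = 3.04 × 10^-3 × (316/386.4) = 2.486 × 10^-3 M
[PO4^3-] = 1.39 × 10^-3 × (70.4/386.4) = 2.533 × 10^-4 M
Li3PO4(s) ⇌ 3 Li^+(aq) + PO4^3-(aq), so Q = [Li^+]^3[PO4^3-]
Q = (2.486 x 10^-3)^3(2.533 × 10^-4) = 3.89 × 10^-12
Q < Ksp, so no precipitate of Li3PO4 forms.

3.89e-12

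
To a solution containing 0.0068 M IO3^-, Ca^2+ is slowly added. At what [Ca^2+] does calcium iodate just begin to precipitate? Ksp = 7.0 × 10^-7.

[Ca^2+] = 1.5 × 10^-2 M

Ca(IO3)2(s) <=> Ca^2+ + 2 IO3^-
Ksp = [Ca^2+][IO3^-]^2
Precipitation begins when Q = Ksp. With [IO3^-] = 0.0068 M:
7.0 × 10^-7 = (0.0068)^2 × [Ca^2+]
[Ca^2+] = (7.0 × 10^-7 / 4.62 x 10^-5) = 1.5 × 10^-2 M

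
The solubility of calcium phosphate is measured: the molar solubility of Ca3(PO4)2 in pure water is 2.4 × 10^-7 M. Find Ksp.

8.6e-32

Ca3(PO4)2(s) ⇌ 3 Ca^2+(aq) + 2 PO4^3-(aq)
With molar solubility s: [Ca^2+] = 3s, [PO4^3-] = 2s.
Ksp = [Ca^2+]^3[PO4^3-]^2
So Ksp = (3s)^3 × (2s)^2 = 108s^5
With s = 2.4 × 10^-7: Ksp = 8.6 × 10^-32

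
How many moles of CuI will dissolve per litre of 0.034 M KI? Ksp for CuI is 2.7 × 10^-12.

CuI(s) ⇌ Cu^+(aq) + I^-(aq)
Ksp = [Cu^+][I^-]
Let s = moles of CuI that dissolve per litre. [Cu^+] = s, [I^-] = 0.034 + s ≈ 0.034 (Ksp is small, so little additional dissolves).
Ksp ≈ s × 0.034
s = 7.9 × 10^-11 M
Check: s = 7.9 × 10^-11 ≪ 0.034, so the approximation is valid.

s = 7.9e-11 M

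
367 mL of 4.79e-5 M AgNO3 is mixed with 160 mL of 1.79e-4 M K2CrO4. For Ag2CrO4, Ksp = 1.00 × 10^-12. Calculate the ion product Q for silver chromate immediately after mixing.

Q = 6.05 × 10^-14

Total volume = 367 + 160 = 527 mL.
[Ag^+] = 4.79 × 10^-5 × (367/527) = 3.336 × 10^-5 M
[CrO4^2-] = 1.79 × 10^-4 × (160/527) = 5.435 × 10^-5 M
Ag2CrO4(s) ⇌ 2 Ag^+(aq) + CrO4^2-(aq), so Q = [Ag^+]^2[CrO4^2-]
Q = (3.336 x 10^-5)^2(5.435 × 10^-5) = 6.05 × 10^-14
Q < Ksp, so no precipitate of Ag2CrO4 forms.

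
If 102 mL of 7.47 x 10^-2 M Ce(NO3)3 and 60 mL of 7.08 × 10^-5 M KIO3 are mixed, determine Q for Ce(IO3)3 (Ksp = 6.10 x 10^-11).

Q ≈ 8.48e-16

Total volume = 102 + 60 = 162 mL.
[Ce^3+] = 7.47 × 10^-2 × (102/162) = 4.703 × 10^-2 M
[IO3^-] = 7.08 × 10^-5 × (60/162) = 2.622 × 10^-5 M
Ce(IO3)3(s) ⇌ Ce^3+(aq) + 3 IO3^-(aq), so Q = [Ce^3+][IO3^-]^3
Q = (4.703 x 10^-2)(2.622 × 10^-5)^3 = 8.48 x 10^-16
Q < Ksp, so no precipitate of Ce(IO3)3 forms.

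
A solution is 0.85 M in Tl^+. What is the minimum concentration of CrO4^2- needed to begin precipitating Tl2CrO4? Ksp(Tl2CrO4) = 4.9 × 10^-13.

[CrO4^2-] = 6.8e-13 M

Tl2CrO4(s) ⇌ 2 Tl^+ + CrO4^2-
Ksp = [Tl^+]^2[CrO4^2-]
Precipitation begins when Q = Ksp. With [Tl^+] = 0.85 M:
4.9 × 10^-13 = (0.85)^2 × [CrO4^2-]
[CrO4^2-] = (4.9 × 10^-13 / 7.23 × 10^-1) = 6.8 × 10^-13 M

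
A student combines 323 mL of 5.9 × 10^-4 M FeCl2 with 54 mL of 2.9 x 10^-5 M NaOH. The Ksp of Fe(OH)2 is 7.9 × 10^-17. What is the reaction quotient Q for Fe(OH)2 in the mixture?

8.7 × 10^-15

Total volume = 323 + 54 = 377 mL.
[Fe^2+] = 5.9 × 10^-4 × (323/377) = 5.05 × 10^-4 M
[OH^-] = 2.9 x 10^-5 × (54/377) = 4.15 × 10^-6 M
Fe(OH)2(s) ⇌ Fe^2+(aq) + 2 OH^-(aq), so Q = [Fe^2+][OH^-]^2
Q = (5.05 × 10^-4)(4.15 × 10^-6)^2 = 8.7 × 10^-15
Q > Ksp, so Fe(OH)2 will precipitate.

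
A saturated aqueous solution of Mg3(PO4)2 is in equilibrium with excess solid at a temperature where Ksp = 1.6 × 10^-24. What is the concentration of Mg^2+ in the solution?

Mg3(PO4)2(s) ⇌ 3 Mg^2+(aq) + 2 PO4^3-(aq)
Ksp = [Mg^2+]^3[PO4^3-]^2
If s mol/L of Mg3(PO4)2 dissolves, [Mg^2+] = 3s and [PO4^3-] = 2s.
So Ksp = (3s)^3 × (2s)^2 = 108s^5
Solving, s = (1.6 × 10^-24/108)^(1/5) = 6.83 × 10^-6 M
[Mg^2+] = 3s = 2.0 × 10^-5 M

[Mg^2+] = 2.0e-5 M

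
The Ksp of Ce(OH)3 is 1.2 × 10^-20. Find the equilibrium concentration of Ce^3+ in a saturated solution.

Ce(OH)3(s) ⇌ Ce^3+(aq) + 3 OH^-(aq)
Ksp = [Ce^3+][OH^-]^3
For each mole of Ce(OH)3 that dissolves: [Ce^3+] = s, [OH^-] = 3s.
Ksp = s(3s)^3 = 27s^4
s^4 = 1.2 × 10^-20 / 27, so s = 4.59 × 10^-6 M
[Ce^3+] = s = 4.6 × 10^-6 M

4.6e-6 M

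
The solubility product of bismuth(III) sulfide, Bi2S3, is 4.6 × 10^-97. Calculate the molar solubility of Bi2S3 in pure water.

Bi2S3(s) ⇌ 2 Bi^3+ + 3 S^2-
Ksp = [Bi^3+]^2[S^2-]^3
With molar solubility s: [Bi^3+] = 2s, [S^2-] = 3s.
Ksp = (2s)^2(3s)^3 = 108s^5
Solving, s = (4.6 × 10^-97/108)^(1/5) = 2.1 x 10^-20 M

s = 2.1 x 10^-20 M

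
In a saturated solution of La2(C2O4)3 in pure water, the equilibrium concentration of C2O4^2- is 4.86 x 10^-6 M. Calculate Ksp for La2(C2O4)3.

Ksp = 1.21e-27

La2(C2O4)3(s) ⇌ 2 La^3+ + 3 C2O4^2-
Stoichiometry gives [La^3+] = (2/3)[C2O4^2-] = 3.240 x 10^-6 M.
Ksp = [La^3+]^2[C2O4^2-]^3
Ksp = (3.240 × 10^-6)^2 × (4.86 × 10^-6)^3 = 1.21 × 10^-27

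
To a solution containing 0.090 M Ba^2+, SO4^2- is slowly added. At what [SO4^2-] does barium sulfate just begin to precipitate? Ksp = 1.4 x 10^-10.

[SO4^2-] = 1.6 × 10^-9 M

BaSO4(s) ⇌ Ba^2+ + SO4^2-
Ksp = [Ba^2+][SO4^2-]
Precipitation begins when Q = Ksp. With [Ba^2+] = 0.090 M:
1.4 x 10^-10 = (0.090) × [SO4^2-]
[SO4^2-] = (1.4 x 10^-10 / 9.0 x 10^-2) = 1.6 x 10^-9 M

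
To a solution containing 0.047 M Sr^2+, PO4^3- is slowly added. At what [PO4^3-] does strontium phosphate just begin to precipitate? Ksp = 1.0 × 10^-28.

[PO4^3-] ≈ 9.8e-13 M

Sr3(PO4)2(s) ⇌ 3 Sr^2+ + 2 PO4^3-
Ksp = [Sr^2+]^3[PO4^3-]^2
Precipitation begins when Q = Ksp. With [Sr^2+] = 0.047 M:
1.0 × 10^-28 = (0.047)^3 × [PO4^3-]^2
[PO4^3-] = (1.0 × 10^-28 / 1.04 x 10^-4)^(1/2) = 9.8 x 10^-13 M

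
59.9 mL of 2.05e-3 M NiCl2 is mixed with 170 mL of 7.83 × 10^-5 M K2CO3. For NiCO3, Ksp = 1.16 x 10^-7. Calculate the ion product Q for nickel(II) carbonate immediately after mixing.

Total volume = 59.9 + 170 = 229.9 mL.
[Ni^2+] = 2.05 × 10^-3 × (59.9/229.9) = 5.341 × 10^-4 M
[CO3^2-] = 7.83 × 10^-5 × (170/229.9) = 5.790 × 10^-5 M
NiCO3(s) ⇌ Ni^2+ + CO3^2-, so Q = [Ni^2+][CO3^2-]
Q = (5.341 × 10^-4)(5.790 × 10^-5) = 3.09 × 10^-8
Q < Ksp, so no precipitate of NiCO3 forms.

3.09 × 10^-8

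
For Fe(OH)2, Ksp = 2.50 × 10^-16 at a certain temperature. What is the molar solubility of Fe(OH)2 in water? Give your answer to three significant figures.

s = 3.97 × 10^-6 M

Fe(OH)2(s) ⇌ Fe^2+ + 2 OH^-
Ksp = [Fe^2+][OH^-]^2
If s mol/L of Fe(OH)2 dissolves, [Fe^2+] = s and [OH^-] = 2s.
Substituting: Ksp = s(2s)^2 = 4s^3
s = (2.50 × 10^-16 / 4)^(1/3) = 3.97 × 10^-6 M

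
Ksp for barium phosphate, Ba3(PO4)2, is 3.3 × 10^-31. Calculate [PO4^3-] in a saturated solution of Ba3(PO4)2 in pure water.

Ba3(PO4)2(s) ⇌ 3 Ba^2+(aq) + 2 PO4^3-(aq)
Ksp = [Ba^2+]^3[PO4^3-]^2
If s mol/L of Ba3(PO4)2 dissolves, [Ba^2+] = 3s and [PO4^3-] = 2s.
Substituting: Ksp = (3s)^3(2s)^2 = 108s^5
Solving, s = (3.3 × 10^-31/108)^(1/5) = 3.14 x 10^-7 M
[PO4^3-] = 2s = 6.3 × 10^-7 M

6.3e-7 M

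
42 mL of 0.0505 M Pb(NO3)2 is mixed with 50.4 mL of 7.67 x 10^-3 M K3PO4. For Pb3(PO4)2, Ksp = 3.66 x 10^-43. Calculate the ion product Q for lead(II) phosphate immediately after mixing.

2.12 x 10^-10

Total volume = 42 + 50.4 = 92.4 mL.
[Pb^2+] = 5.05 x 10^-2 × (42/92.4) = 2.295 x 10^-2 M
[PO4^3-] = 7.67 x 10^-3 × (50.4/92.4) = 4.184 × 10^-3 M
Pb3(PO4)2(s) ⇌ 3 Pb^2+(aq) + 2 PO4^3-(aq), so Q = [Pb^2+]^3[PO4^3-]^2
Q = (2.295 × 10^-2)^3(4.184 × 10^-3)^2 = 2.12 x 10^-10
Q > Ksp, so Pb3(PO4)2 will precipitate.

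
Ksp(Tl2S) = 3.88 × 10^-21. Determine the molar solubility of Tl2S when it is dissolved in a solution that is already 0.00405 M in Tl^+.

s ≈ 2.37 × 10^-16 M

Tl2S(s) ⇌ 2 Tl^+(aq) + S^2-(aq)
Ksp = [Tl^+]^2[S^2-]
Let s be the molar solubility in this solution. [Tl^+] = 0.00405 + 2s ≈ 0.00405, [S^2-] = s (Ksp is small, so little additional dissolves).
Ksp ≈ (0.00405)^2 × s
s = 2.37 × 10^-16 M
Check: 2s = 4.7 × 10^-16 ≪ 0.00405, so the approximation is valid.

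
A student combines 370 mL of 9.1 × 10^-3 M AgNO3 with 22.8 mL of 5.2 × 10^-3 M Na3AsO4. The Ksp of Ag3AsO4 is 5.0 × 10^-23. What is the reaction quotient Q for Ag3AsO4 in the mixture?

Total volume = 370 + 22.8 = 392.8 mL.
[Ag^+] = 9.1 x 10^-3 × (370/392.8) = 8.57 × 10^-3 M
[AsO4^3-] = 5.2 × 10^-3 × (22.8/392.8) = 3.02 × 10^-4 M
Ag3AsO4(s) ⇌ 3 Ag^+ + AsO4^3-, so Q = [Ag^+]^3[AsO4^3-]
Q = (8.57 x 10^-3)^3(3.02 x 10^-4) = 1.9 × 10^-10
Q > Ksp, so Ag3AsO4 will precipitate.

Q = 1.9 x 10^-10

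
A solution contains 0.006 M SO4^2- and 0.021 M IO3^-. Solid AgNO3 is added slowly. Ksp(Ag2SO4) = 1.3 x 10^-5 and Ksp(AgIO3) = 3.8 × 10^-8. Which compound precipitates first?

AgIO3

Precipitation of each salt starts when its ion product equals its Ksp.
For Ag2SO4: 1.3 x 10^-5 = 0.006 × [Ag^+]^2  ⇒  [Ag^+] = 4.7 × 10^-2 M.
For AgIO3: 3.8 × 10^-8 = 0.021 × [Ag^+]  ⇒  [Ag^+] = 1.8 × 10^-6 M.
The salt with the lower threshold [Ag^+] precipitates first: AgIO3.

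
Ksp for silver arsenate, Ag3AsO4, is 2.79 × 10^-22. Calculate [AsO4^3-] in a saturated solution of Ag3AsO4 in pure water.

Ag3AsO4(s) ⇌ 3 Ag^+ + AsO4^3-
Ksp = [Ag^+]^3[AsO4^3-]
For each mole of Ag3AsO4 that dissolves: [Ag^+] = 3s, [AsO4^3-] = s.
Ksp = (3s)^3s = 27s^4
Solving, s = (2.79 × 10^-22/27)^(1/4) = 1.793 × 10^-6 M
[AsO4^3-] = s = 1.79 x 10^-6 M

1.79e-6 M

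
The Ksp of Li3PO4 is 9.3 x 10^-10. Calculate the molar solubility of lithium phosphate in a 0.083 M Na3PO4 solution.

s = 7.5 × 10^-4 M

Li3PO4(s) ⇌ 3 Li^+ + PO4^3-
Ksp = [Li^+]^3[PO4^3-]
If s mol/L dissolves here, [Li^+] = 3s, [PO4^3-] = 0.083 + s ≈ 0.083 (Ksp is small, so little additional dissolves).
Ksp ≈ (3s)^3 × 0.083
s = 7.5 × 10^-4 M
Check: s = 7.5 × 10^-4 ≪ 0.083, so the approximation is valid.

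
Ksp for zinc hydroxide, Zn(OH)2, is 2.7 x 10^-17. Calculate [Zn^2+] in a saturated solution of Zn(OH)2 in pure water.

[Zn^2+] ≈ 1.9 × 10^-6 M

Zn(OH)2(s) <=> Zn^2+ + 2 OH^-
Ksp = [Zn^2+][OH^-]^2
If s mol/L of Zn(OH)2 dissolves, [Zn^2+] = s and [OH^-] = 2s.
Ksp = s(2s)^2 = 4s^3
s = (2.7 x 10^-17 / 4)^(1/3) = 1.89 × 10^-6 M
[Zn^2+] = s = 1.9 × 10^-6 M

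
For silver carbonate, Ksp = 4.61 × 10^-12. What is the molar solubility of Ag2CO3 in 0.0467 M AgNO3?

s ≈ 2.11 x 10^-9 M

Ag2CO3(s) ⇌ 2 Ag^+(aq) + CO3^2-(aq)
Ksp = [Ag^+]^2[CO3^2-]
If s mol/L dissolves here, [Ag^+] = 0.0467 + 2s ≈ 0.0467, [CO3^2-] = s (since Ag^+ from AgNO3 dominates).
Ksp ≈ (0.0467)^2 × s
s = 2.11 × 10^-9 M
Check: 2s = 4.2 x 10^-9 ≪ 0.0467, so the approximation is valid.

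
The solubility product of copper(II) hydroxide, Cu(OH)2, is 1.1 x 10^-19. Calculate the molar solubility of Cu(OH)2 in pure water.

3.0 × 10^-7 M

Cu(OH)2(s) ⇌ Cu^2+(aq) + 2 OH^-(aq)
Ksp = [Cu^2+][OH^-]^2
For each mole of Cu(OH)2 that dissolves: [Cu^2+] = s, [OH^-] = 2s.
Ksp = s(2s)^2 = 4s^3
s = (1.1 x 10^-19 / 4)^(1/3) = 3.0 × 10^-7 M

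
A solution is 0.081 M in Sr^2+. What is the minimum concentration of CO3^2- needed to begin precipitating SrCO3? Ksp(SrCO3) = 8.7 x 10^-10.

SrCO3(s) <=> Sr^2+(aq) + CO3^2-(aq)
Ksp = [Sr^2+][CO3^2-]
Precipitation begins when Q = Ksp. With [Sr^2+] = 0.081 M:
8.7 x 10^-10 = (0.081) × [CO3^2-]
[CO3^2-] = (8.7 x 10^-10 / 8.1 × 10^-2) = 1.1 x 10^-8 M

[CO3^2-] = 1.1 x 10^-8 M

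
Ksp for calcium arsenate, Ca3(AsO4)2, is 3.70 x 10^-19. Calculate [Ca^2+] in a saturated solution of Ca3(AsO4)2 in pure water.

Ca3(AsO4)2(s) <=> 3 Ca^2+ + 2 AsO4^3-
Ksp = [Ca^2+]^3[AsO4^3-]^2
If s mol/L of Ca3(AsO4)2 dissolves, [Ca^2+] = 3s and [AsO4^3-] = 2s.
Substituting: Ksp = (3s)^3(2s)^2 = 108s^5
s = (3.70 x 10^-19 / 108)^(1/5) = 8.072 x 10^-5 M
[Ca^2+] = 3s = 2.42 × 10^-4 M

2.42 x 10^-4 M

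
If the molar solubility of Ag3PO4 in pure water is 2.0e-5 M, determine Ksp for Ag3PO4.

Ksp ≈ 4.3e-18

Ag3PO4(s) <=> 3 Ag^+(aq) + PO4^3-(aq)
With molar solubility s: [Ag^+] = 3s, [PO4^3-] = s.
Ksp = [Ag^+]^3[PO4^3-]
So Ksp = (3s)^3 × s = 27s^4
Ksp = 27 × (2.0 x 10^-5)^4 = 4.3 × 10^-18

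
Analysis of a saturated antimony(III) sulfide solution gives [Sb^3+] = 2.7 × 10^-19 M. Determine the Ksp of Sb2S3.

Ksp = 4.8e-93

Sb2S3(s) ⇌ 2 Sb^3+ + 3 S^2-
Stoichiometry gives [S^2-] = (3/2)[Sb^3+] = 4.05 × 10^-19 M.
Ksp = [Sb^3+]^2[S^2-]^3
Ksp = (2.7 × 10^-19)^2 × (4.05 × 10^-19)^3 = 4.8 × 10^-93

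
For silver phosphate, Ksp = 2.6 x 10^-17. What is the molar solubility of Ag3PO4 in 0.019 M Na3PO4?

Ag3PO4(s) ⇌ 3 Ag^+ + PO4^3-
Ksp = [Ag^+]^3[PO4^3-]
If s mol/L dissolves here, [Ag^+] = 3s, [PO4^3-] = 0.019 + s ≈ 0.019 (common-ion effect: PO4^3- is already 0.019 M).
Ksp ≈ (3s)^3 × 0.019
s = 3.7 × 10^-6 M
Check: s = 3.7 × 10^-6 ≪ 0.019, so the approximation is valid.

s = 3.7e-6 M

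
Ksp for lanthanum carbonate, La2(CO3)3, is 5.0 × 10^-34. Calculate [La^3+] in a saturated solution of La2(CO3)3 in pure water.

1.7 x 10^-7 M

La2(CO3)3(s) ⇌ 2 La^3+ + 3 CO3^2-
Ksp = [La^3+]^2[CO3^2-]^3
For each mole of La2(CO3)3 that dissolves: [La^3+] = 2s, [CO3^2-] = 3s.
So Ksp = (2s)^2 × (3s)^3 = 108s^5
Solving, s = (5.0 × 10^-34/108)^(1/5) = 8.57 × 10^-8 M
[La^3+] = 2s = 1.7 x 10^-7 M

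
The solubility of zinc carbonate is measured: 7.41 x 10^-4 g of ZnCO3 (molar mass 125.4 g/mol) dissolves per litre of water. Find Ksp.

Ksp ≈ 3.49 × 10^-11

Molar solubility s = (7.41 × 10^-4 g/L) / (125.4 g/mol) = 5.909 × 10^-6 M.
ZnCO3(s) ⇌ Zn^2+ + CO3^2-
If s mol/L of ZnCO3 dissolves, [Zn^2+] = s and [CO3^2-] = s.
Ksp = [Zn^2+][CO3^2-]
Ksp = s^2
Ksp = (5.909 × 10^-6)^2 = 3.49 × 10^-11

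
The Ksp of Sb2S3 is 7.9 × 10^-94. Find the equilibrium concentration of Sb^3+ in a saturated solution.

Sb2S3(s) ⇌ 2 Sb^3+ + 3 S^2-
Ksp = [Sb^3+]^2[S^2-]^3
If s mol/L of Sb2S3 dissolves, [Sb^3+] = 2s and [S^2-] = 3s.
So Ksp = (2s)^2 × (3s)^3 = 108s^5
s^5 = 7.9 × 10^-94 / 108, so s = 9.39 × 10^-20 M
[Sb^3+] = 2s = 1.9 × 10^-19 M

[Sb^3+] = 1.9 × 10^-19 M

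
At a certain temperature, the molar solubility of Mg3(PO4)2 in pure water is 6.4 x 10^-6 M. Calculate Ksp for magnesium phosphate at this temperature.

Ksp ≈ 1.2 x 10^-24

Mg3(PO4)2(s) ⇌ 3 Mg^2+ + 2 PO4^3-
With molar solubility s: [Mg^2+] = 3s, [PO4^3-] = 2s.
Ksp = [Mg^2+]^3[PO4^3-]^2
Substituting: Ksp = (3s)^3(2s)^2 = 108s^5
With s = 6.4 × 10^-6: Ksp = 1.2 x 10^-24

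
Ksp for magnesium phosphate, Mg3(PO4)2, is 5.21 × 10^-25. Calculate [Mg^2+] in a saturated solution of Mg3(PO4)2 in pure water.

Mg3(PO4)2(s) <=> 3 Mg^2+(aq) + 2 PO4^3-(aq)
Ksp = [Mg^2+]^3[PO4^3-]^2
If s mol/L of Mg3(PO4)2 dissolves, [Mg^2+] = 3s and [PO4^3-] = 2s.
Ksp = (3s)^3(2s)^2 = 108s^5
Solving, s = (5.21 × 10^-25/108)^(1/5) = 5.454 x 10^-6 M
[Mg^2+] = 3s = 1.64 x 10^-5 M

[Mg^2+] ≈ 1.64e-5 M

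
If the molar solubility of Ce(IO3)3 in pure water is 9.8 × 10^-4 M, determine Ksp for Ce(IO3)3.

2.5 × 10^-11

Ce(IO3)3(s) ⇌ Ce^3+ + 3 IO3^-
Let s = molar solubility. Then [Ce^3+] = s and [IO3^-] = 3s.
Ksp = [Ce^3+][IO3^-]^3
Ksp = s(3s)^3 = 27s^4
With s = 9.8 x 10^-4: Ksp = 2.5 × 10^-11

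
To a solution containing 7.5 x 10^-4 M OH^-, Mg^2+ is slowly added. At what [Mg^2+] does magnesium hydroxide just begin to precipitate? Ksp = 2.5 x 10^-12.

[Mg^2+] = 4.4e-6 M

Mg(OH)2(s) ⇌ Mg^2+ + 2 OH^-
Ksp = [Mg^2+][OH^-]^2
Precipitation begins when Q = Ksp. With [OH^-] = 7.5 x 10^-4 M:
2.5 x 10^-12 = (7.5 x 10^-4)^2 × [Mg^2+]
[Mg^2+] = (2.5 x 10^-12 / 5.63 × 10^-7) = 4.4 × 10^-6 M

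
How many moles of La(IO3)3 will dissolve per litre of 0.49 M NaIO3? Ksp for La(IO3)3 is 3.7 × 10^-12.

La(IO3)3(s) ⇌ La^3+ + 3 IO3^-
Ksp = [La^3+][IO3^-]^3
If s mol/L dissolves here, [La^3+] = s, [IO3^-] = 0.49 + 3s ≈ 0.49 (since IO3^- from NaIO3 dominates).
Ksp ≈ s × (0.49)^3
s = 3.1 × 10^-11 M
Check: 3s = 9.4 × 10^-11 ≪ 0.49, so the approximation is valid.

3.1 x 10^-11 M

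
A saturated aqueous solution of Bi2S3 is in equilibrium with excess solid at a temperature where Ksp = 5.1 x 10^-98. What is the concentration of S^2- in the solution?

4.1 x 10^-20 M

Bi2S3(s) ⇌ 2 Bi^3+ + 3 S^2-
Ksp = [Bi^3+]^2[S^2-]^3
If s mol/L of Bi2S3 dissolves, [Bi^3+] = 2s and [S^2-] = 3s.
Substituting: Ksp = (2s)^2(3s)^3 = 108s^5
s^5 = 5.1 x 10^-98 / 108, so s = 1.36 × 10^-20 M
[S^2-] = 3s = 4.1 × 10^-20 M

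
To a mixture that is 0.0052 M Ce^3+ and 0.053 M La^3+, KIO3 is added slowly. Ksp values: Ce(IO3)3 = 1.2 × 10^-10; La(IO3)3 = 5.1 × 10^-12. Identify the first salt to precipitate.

Each salt begins to precipitate when Q = Ksp, i.e. when [IO3^-] reaches its threshold.
For Ce(IO3)3: 1.2 × 10^-10 = 0.0052 × [IO3^-]^3  ⇒  [IO3^-] = 2.8 x 10^-3 M.
For La(IO3)3: 5.1 × 10^-12 = 0.053 × [IO3^-]^3  ⇒  [IO3^-] = 4.6 × 10^-4 M.
The salt with the lower threshold [IO3^-] precipitates first: La(IO3)3.

La(IO3)3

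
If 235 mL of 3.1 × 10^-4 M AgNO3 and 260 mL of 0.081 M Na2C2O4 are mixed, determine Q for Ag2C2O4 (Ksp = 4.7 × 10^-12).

Total volume = 235 + 260 = 495 mL.
[Ag^+] = 3.1 × 10^-4 × (235/495) = 1.47 x 10^-4 M
[C2O4^2-] = 8.1 × 10^-2 × (260/495) = 4.25 × 10^-2 M
Ag2C2O4(s) ⇌ 2 Ag^+(aq) + C2O4^2-(aq), so Q = [Ag^+]^2[C2O4^2-]
Q = (1.47 x 10^-4)^2(4.25 × 10^-2) = 9.2 × 10^-10
Q > Ksp, so Ag2C2O4 will precipitate.

9.2 x 10^-10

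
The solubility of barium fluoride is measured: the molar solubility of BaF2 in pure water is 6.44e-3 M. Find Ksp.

Ksp = 1.07e-6

BaF2(s) ⇌ Ba^2+ + 2 F^-
If s mol/L of BaF2 dissolves, [Ba^2+] = s and [F^-] = 2s.
Ksp = [Ba^2+][F^-]^2
Ksp = s(2s)^2 = 4s^3
With s = 6.44 × 10^-3: Ksp = 1.07 x 10^-6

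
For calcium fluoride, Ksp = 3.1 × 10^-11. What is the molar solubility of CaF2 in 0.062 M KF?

s = 8.1 x 10^-9 M

CaF2(s) ⇌ Ca^2+ + 2 F^-
Ksp = [Ca^2+][F^-]^2
Let s = moles of CaF2 that dissolve per litre. [Ca^2+] = s, [F^-] = 0.062 + 2s ≈ 0.062 (common-ion effect: F^- is already 0.062 M).
Ksp ≈ s × (0.062)^2
s = 8.1 × 10^-9 M
Check: 2s = 1.6 x 10^-8 ≪ 0.062, so the approximation is valid.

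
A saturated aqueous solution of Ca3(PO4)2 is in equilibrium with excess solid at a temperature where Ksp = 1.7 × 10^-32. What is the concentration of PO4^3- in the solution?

Ca3(PO4)2(s) ⇌ 3 Ca^2+(aq) + 2 PO4^3-(aq)
Ksp = [Ca^2+]^3[PO4^3-]^2
Let s = molar solubility. Then [Ca^2+] = 3s and [PO4^3-] = 2s.
Substituting: Ksp = (3s)^3(2s)^2 = 108s^5
Solving, s = (1.7 × 10^-32/108)^(1/5) = 1.74 × 10^-7 M
[PO4^3-] = 2s = 3.5 x 10^-7 M

[PO4^3-] ≈ 3.5e-7 M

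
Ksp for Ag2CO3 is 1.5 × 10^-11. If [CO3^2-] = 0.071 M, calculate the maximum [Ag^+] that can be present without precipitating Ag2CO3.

Ag2CO3(s) ⇌ 2 Ag^+ + CO3^2-
Ksp = [Ag^+]^2[CO3^2-]
Precipitation begins when Q = Ksp. With [CO3^2-] = 0.071 M:
1.5 × 10^-11 = (0.071) × [Ag^+]^2
[Ag^+] = (1.5 × 10^-11 / 7.1 × 10^-2)^(1/2) = 1.5 x 10^-5 M

[Ag^+] ≈ 1.5e-5 M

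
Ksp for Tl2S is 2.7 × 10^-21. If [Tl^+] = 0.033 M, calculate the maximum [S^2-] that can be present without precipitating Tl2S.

Tl2S(s) <=> 2 Tl^+ + S^2-
Ksp = [Tl^+]^2[S^2-]
Precipitation begins when Q = Ksp. With [Tl^+] = 0.033 M:
2.7 × 10^-21 = (0.033)^2 × [S^2-]
[S^2-] = (2.7 × 10^-21 / 1.09 × 10^-3) = 2.5 × 10^-18 M

2.5e-18 M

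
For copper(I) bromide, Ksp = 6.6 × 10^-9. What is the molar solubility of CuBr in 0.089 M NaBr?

CuBr(s) ⇌ Cu^+(aq) + Br^-(aq)
Ksp = [Cu^+][Br^-]
Let s be the molar solubility in this solution. [Cu^+] = s, [Br^-] = 0.089 + s ≈ 0.089 (common-ion effect: Br^- is already 0.089 M).
Ksp ≈ s × 0.089
s = 7.4 × 10^-8 M
Check: s = 7.4 × 10^-8 ≪ 0.089, so the approximation is valid.

s ≈ 7.4 x 10^-8 M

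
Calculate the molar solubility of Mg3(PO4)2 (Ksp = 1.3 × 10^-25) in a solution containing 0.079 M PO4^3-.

Mg3(PO4)2(s) ⇌ 3 Mg^2+ + 2 PO4^3-
Ksp = [Mg^2+]^3[PO4^3-]^2
Let s be the molar solubility in this solution. [Mg^2+] = 3s, [PO4^3-] = 0.079 + 2s ≈ 0.079 (since the PO4^3- already present dominates).
Ksp ≈ (3s)^3 × (0.079)^2
s = 9.2 x 10^-9 M
Check: 2s = 1.8 × 10^-8 ≪ 0.079, so the approximation is valid.

s = 9.2 x 10^-9 M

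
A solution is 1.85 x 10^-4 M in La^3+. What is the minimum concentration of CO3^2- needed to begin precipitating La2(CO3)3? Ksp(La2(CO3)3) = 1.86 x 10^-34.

[CO3^2-] ≈ 1.76 × 10^-9 M

La2(CO3)3(s) ⇌ 2 La^3+ + 3 CO3^2-
Ksp = [La^3+]^2[CO3^2-]^3
Precipitation begins when Q = Ksp. With [La^3+] = 1.85 x 10^-4 M:
1.86 x 10^-34 = (1.85 x 10^-4)^2 × [CO3^2-]^3
[CO3^2-] = (1.86 x 10^-34 / 3.423 × 10^-8)^(1/3) = 1.76 × 10^-9 M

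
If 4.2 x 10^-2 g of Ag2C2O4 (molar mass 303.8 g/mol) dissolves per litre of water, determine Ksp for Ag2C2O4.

1.1 × 10^-11

Molar solubility s = (4.2 x 10^-2 g/L) / (303.8 g/mol) = 1.38 × 10^-4 M.
Ag2C2O4(s) ⇌ 2 Ag^+(aq) + C2O4^2-(aq)
Let s = molar solubility. Then [Ag^+] = 2s and [C2O4^2-] = s.
Ksp = [Ag^+]^2[C2O4^2-]
So Ksp = (2s)^2 × s = 4s^3
Ksp = 4 × (1.38 × 10^-4)^3 = 1.1 × 10^-11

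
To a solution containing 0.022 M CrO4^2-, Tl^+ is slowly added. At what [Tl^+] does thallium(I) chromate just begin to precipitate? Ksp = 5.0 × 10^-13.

[Tl^+] = 4.8 x 10^-6 M

Tl2CrO4(s) <=> 2 Tl^+(aq) + CrO4^2-(aq)
Ksp = [Tl^+]^2[CrO4^2-]
Precipitation begins when Q = Ksp. With [CrO4^2-] = 0.022 M:
5.0 × 10^-13 = (0.022) × [Tl^+]^2
[Tl^+] = (5.0 × 10^-13 / 2.2 x 10^-2)^(1/2) = 4.8 × 10^-6 M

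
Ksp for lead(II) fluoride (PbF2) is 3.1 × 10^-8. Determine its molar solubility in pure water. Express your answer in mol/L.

PbF2(s) <=> Pb^2+ + 2 F^-
Ksp = [Pb^2+][F^-]^2
For each mole of PbF2 that dissolves: [Pb^2+] = s, [F^-] = 2s.
Ksp = s(2s)^2 = 4s^3
s^3 = 3.1 × 10^-8 / 4, so s = 2.0 x 10^-3 M

s = 2.0 × 10^-3 M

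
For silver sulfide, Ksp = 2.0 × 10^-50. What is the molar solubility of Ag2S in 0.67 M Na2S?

Ag2S(s) ⇌ 2 Ag^+(aq) + S^2-(aq)
Ksp = [Ag^+]^2[S^2-]
If s mol/L dissolves here, [Ag^+] = 2s, [S^2-] = 0.67 + s ≈ 0.67 (Ksp is small, so little additional dissolves).
Ksp ≈ (2s)^2 × 0.67
s = 8.6 × 10^-26 M
Check: s = 8.6 x 10^-26 ≪ 0.67, so the approximation is valid.

8.6e-26 M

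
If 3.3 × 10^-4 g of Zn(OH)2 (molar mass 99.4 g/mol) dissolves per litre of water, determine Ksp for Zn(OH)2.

Molar solubility s = (3.3 × 10^-4 g/L) / (99.4 g/mol) = 3.32 × 10^-6 M.
Zn(OH)2(s) <=> Zn^2+ + 2 OH^-
With molar solubility s: [Zn^2+] = s, [OH^-] = 2s.
Ksp = [Zn^2+][OH^-]^2
Ksp = s(2s)^2 = 4s^3
Ksp = 4 × (3.32 × 10^-6)^3 = 1.5 x 10^-16

Ksp = 1.5 × 10^-16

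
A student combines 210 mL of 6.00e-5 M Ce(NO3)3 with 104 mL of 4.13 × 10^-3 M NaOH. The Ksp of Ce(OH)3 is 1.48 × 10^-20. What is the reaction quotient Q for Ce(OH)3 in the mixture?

Q = 1.03e-13

Total volume = 210 + 104 = 314 mL.
[Ce^3+] = 6.00 × 10^-5 × (210/314) = 4.013 × 10^-5 M
[OH^-] = 4.13 × 10^-3 × (104/314) = 1.368 × 10^-3 M
Ce(OH)3(s) <=> Ce^3+ + 3 OH^-, so Q = [Ce^3+][OH^-]^3
Q = (4.013 × 10^-5)(1.368 x 10^-3)^3 = 1.03 × 10^-13
Q > Ksp, so Ce(OH)3 will precipitate.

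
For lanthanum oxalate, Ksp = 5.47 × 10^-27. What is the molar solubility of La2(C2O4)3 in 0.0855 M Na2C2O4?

La2(C2O4)3(s) <=> 2 La^3+(aq) + 3 C2O4^2-(aq)
Ksp = [La^3+]^2[C2O4^2-]^3
Let s = moles of La2(C2O4)3 that dissolve per litre. [La^3+] = 2s, [C2O4^2-] = 0.0855 + 3s ≈ 0.0855 (common-ion effect: C2O4^2- is already 0.0855 M).
Ksp ≈ (2s)^2 × (0.0855)^3
s = 1.48 × 10^-12 M
Check: 3s = 4.4 x 10^-12 ≪ 0.0855, so the approximation is valid.

s ≈ 1.48 × 10^-12 M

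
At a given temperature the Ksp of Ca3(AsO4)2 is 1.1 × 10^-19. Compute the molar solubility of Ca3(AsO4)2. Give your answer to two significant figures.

Ca3(AsO4)2(s) <=> 3 Ca^2+ + 2 AsO4^3-
Ksp = [Ca^2+]^3[AsO4^3-]^2
With molar solubility s: [Ca^2+] = 3s, [AsO4^3-] = 2s.
Substituting: Ksp = (3s)^3(2s)^2 = 108s^5
s = (1.1 × 10^-19 / 108)^(1/5) = 6.3 × 10^-5 M

s = 6.3 x 10^-5 M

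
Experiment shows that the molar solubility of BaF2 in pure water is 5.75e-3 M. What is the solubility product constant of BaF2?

BaF2(s) <=> Ba^2+ + 2 F^-
For each mole of BaF2 that dissolves: [Ba^2+] = s, [F^-] = 2s.
Ksp = [Ba^2+][F^-]^2
Substituting: Ksp = s(2s)^2 = 4s^3
With s = 5.75 × 10^-3: Ksp = 7.60 × 10^-7

7.60e-7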